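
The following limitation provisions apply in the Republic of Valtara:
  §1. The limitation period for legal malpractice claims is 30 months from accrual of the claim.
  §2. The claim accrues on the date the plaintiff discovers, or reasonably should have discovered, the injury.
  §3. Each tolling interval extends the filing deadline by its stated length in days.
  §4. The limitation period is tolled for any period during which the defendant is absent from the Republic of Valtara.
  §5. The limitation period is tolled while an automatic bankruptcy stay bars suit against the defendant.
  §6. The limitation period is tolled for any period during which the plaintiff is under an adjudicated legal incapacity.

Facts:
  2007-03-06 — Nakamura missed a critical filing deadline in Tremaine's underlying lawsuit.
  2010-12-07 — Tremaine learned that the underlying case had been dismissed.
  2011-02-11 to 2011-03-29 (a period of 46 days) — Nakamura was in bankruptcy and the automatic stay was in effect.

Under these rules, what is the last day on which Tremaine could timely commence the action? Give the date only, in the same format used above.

2013-07-23

The claim did not accrue until Tremaine discovered the injury on 2010-12-07; the 2007-03-06 act date does not start the clock under the stated rule.
30 months from 2010-12-07 is 2013-06-07.
The period was tolled for 46 days by the automatic bankruptcy stay (2011-02-11 to 2011-03-29), pushing the deadline to 2013-07-23.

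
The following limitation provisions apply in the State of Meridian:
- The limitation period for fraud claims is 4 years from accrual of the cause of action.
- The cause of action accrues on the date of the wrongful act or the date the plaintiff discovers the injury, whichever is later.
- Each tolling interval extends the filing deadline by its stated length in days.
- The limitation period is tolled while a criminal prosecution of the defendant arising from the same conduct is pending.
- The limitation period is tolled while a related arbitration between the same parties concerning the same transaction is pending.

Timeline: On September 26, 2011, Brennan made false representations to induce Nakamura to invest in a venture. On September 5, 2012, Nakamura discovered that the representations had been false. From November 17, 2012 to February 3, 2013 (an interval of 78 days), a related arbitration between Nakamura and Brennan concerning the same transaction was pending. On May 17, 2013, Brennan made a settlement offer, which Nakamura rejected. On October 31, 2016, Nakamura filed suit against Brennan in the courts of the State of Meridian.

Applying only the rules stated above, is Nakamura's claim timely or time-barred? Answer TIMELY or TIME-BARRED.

TIMELY

The claim accrued on September 5, 2012 — the later of the September 26, 2011 act and the September 5, 2012 discovery.
The untolled deadline — 4 years after September 5, 2012 — is September 5, 2016.
Because the pending related arbitration ran from November 17, 2012 to February 3, 2013, the deadline is extended by 78 days to November 22, 2016.
Nothing else in the chronology tolls or restarts the period.
The October 31, 2016 filing precedes the November 22, 2016 deadline; the claim is timely.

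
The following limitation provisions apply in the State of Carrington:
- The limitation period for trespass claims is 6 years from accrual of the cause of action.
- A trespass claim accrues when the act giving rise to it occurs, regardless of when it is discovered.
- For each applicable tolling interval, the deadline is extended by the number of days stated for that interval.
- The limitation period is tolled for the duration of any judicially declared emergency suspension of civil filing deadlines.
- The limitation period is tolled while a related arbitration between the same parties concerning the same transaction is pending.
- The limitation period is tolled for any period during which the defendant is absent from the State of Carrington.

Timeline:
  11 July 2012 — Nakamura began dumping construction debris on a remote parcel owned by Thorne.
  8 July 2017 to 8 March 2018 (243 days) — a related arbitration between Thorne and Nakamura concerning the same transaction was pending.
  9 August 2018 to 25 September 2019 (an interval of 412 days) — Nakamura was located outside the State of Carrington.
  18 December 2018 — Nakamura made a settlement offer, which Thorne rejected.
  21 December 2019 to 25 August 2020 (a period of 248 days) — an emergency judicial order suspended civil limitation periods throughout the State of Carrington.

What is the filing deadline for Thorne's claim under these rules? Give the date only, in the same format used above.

The cause of action accrued on 11 July 2012, the date of the act.
6 years from 11 July 2012 is 11 July 2018.
The period was tolled for 243 days by the pending related arbitration (8 July 2017 to 8 March 2018), pushing the deadline to 11 March 2019.
The defendant's absence from the jurisdiction from 9 August 2018 to 25 September 2019 tolled the period for 412 days, extending the deadline to 26 April 2020.
The emergency suspension of filing deadlines from 21 December 2019 to 25 August 2020 tolled the period for 248 days, extending the deadline to 30 December 2020.
None of the other events listed affects the running of the period under the stated rules.

30 December 2020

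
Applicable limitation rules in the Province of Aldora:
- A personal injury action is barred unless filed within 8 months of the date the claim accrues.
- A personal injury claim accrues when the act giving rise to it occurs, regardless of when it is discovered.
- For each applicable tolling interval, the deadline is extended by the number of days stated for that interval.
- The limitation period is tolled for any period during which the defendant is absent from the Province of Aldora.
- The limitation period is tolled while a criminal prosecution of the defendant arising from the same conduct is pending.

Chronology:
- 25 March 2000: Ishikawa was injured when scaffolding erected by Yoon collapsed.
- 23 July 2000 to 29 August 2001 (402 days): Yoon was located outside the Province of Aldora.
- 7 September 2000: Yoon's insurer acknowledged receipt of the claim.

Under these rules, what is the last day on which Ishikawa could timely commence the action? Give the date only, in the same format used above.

The limitation period began to run on 25 March 2000.
8 months from 25 March 2000 is 25 November 2000.
Because the defendant's absence from the jurisdiction ran from 23 July 2000 to 29 August 2001, the deadline is extended by 402 days to 1 January 2002.
None of the other events listed affects the running of the period under the stated rules.

1 January 2002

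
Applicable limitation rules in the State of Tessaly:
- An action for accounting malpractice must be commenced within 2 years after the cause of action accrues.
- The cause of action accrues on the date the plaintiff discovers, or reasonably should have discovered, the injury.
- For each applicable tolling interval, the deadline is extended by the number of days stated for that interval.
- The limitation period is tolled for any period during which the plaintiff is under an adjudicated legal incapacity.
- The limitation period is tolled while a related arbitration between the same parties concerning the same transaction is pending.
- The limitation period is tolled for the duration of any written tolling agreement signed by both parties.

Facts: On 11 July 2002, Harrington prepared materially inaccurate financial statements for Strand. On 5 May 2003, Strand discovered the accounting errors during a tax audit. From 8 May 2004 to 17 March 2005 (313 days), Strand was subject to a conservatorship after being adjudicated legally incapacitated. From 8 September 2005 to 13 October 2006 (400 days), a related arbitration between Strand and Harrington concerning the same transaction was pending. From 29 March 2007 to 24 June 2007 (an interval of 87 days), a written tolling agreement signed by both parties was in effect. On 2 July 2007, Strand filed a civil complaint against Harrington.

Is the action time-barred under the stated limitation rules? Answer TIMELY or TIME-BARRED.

TIMELY

The claim did not accrue until Strand discovered the injury on 5 May 2003; the 11 July 2002 act date does not start the clock under the stated rule.
The untolled deadline — 2 years after 5 May 2003 — is 5 May 2005.
Because the plaintiff's legal incapacity ran from 8 May 2004 to 17 March 2005, the deadline is extended by 313 days to 14 March 2006.
The period was tolled for 400 days by the pending related arbitration (8 September 2005 to 13 October 2006), pushing the deadline to 18 April 2007.
The written tolling agreement from 29 March 2007 to 24 June 2007 tolled the period for 87 days, extending the deadline to 14 July 2007.
Filing on 2 July 2007 beat the 14 July 2007 deadline — the action is timely.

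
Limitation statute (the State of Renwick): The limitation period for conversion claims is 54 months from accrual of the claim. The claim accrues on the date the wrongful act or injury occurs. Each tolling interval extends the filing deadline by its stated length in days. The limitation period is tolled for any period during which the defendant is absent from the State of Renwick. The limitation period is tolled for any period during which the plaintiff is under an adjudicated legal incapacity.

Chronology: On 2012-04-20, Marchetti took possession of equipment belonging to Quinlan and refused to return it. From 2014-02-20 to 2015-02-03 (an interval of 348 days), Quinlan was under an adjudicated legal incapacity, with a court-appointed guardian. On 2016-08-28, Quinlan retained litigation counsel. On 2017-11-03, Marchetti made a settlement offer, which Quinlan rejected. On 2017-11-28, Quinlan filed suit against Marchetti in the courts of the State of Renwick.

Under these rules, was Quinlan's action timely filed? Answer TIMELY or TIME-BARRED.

The limitation period began to run on 2012-04-20.
Adding the 54 months base period to 2012-04-20 gives a deadline of 2016-10-20, before any tolling.
The period was tolled for 348 days by the plaintiff's legal incapacity (2014-02-20 to 2015-02-03), pushing the deadline to 2017-10-03.
Nothing else in the chronology tolls or restarts the period.
Quinlan filed on 2017-11-28, after the 2017-10-03 deadline, so the action is time-barred.

TIME-BARRED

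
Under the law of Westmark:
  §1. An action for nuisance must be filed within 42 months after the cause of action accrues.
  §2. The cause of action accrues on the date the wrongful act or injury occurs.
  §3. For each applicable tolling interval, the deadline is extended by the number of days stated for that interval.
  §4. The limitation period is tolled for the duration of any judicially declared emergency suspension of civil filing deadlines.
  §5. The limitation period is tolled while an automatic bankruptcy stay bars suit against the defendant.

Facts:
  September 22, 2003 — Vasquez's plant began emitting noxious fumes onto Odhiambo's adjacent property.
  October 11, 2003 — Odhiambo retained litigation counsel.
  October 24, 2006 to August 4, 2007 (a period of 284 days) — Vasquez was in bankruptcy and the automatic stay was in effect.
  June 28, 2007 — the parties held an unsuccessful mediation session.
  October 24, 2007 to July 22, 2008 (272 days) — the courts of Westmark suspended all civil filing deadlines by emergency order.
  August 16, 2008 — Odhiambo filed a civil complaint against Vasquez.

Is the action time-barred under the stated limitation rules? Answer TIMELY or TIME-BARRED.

TIMELY

The limitation period began to run on September 22, 2003.
42 months from September 22, 2003 is March 22, 2007.
Because the automatic bankruptcy stay ran from October 24, 2006 to August 4, 2007, the deadline is extended by 284 days to December 31, 2007.
The emergency suspension of filing deadlines from October 24, 2007 to July 22, 2008 tolled the period for 272 days, extending the deadline to September 28, 2008.
Nothing else in the chronology tolls or restarts the period.
Odhiambo filed on August 16, 2008, before the September 28, 2008 deadline, so the action is timely.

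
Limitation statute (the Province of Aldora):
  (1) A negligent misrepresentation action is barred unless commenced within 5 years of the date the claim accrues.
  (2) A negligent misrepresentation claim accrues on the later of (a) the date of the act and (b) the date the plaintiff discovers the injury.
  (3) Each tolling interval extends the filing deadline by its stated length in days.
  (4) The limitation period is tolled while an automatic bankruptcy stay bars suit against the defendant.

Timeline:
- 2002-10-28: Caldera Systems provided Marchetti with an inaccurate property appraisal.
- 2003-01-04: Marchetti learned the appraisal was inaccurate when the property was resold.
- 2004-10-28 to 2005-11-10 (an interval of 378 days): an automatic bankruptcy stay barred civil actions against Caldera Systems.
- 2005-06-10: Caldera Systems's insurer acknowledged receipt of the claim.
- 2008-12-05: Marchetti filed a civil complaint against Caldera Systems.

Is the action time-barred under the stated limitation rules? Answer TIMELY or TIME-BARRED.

TIMELY

The claim accrued on 2003-01-04 — the later of the 2002-10-28 act and the 2003-01-04 discovery.
The untolled deadline — 5 years after 2003-01-04 — is 2008-01-04.
The automatic bankruptcy stay from 2004-10-28 to 2005-11-10 tolled the period for 378 days, extending the deadline to 2009-01-16.
The other events in the timeline have no effect on the limitation period under the stated rules.
Filing on 2008-12-05 beat the 2009-01-16 deadline — the action is timely.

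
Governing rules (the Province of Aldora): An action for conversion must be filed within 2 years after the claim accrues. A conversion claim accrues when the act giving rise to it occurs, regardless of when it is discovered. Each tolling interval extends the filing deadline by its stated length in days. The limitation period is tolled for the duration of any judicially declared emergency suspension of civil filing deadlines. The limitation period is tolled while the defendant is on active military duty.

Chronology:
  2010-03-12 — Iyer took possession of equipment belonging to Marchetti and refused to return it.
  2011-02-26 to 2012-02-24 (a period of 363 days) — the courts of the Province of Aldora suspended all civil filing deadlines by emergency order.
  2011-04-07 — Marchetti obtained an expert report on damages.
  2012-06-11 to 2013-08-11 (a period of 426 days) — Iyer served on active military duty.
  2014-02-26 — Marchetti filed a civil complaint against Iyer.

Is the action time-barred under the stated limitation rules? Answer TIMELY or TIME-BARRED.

TIMELY

The limitation period began to run on 2010-03-12.
The untolled deadline — 2 years after 2010-03-12 — is 2012-03-12.
The period was tolled for 363 days by the emergency suspension of filing deadlines (2011-02-26 to 2012-02-24), pushing the deadline to 2013-03-10.
Because the defendant's active military service ran from 2012-06-11 to 2013-08-11, the deadline is extended by 426 days to 2014-05-10.
Nothing else in the chronology tolls or restarts the period.
The 2014-02-26 filing precedes the 2014-05-10 deadline; the claim is timely.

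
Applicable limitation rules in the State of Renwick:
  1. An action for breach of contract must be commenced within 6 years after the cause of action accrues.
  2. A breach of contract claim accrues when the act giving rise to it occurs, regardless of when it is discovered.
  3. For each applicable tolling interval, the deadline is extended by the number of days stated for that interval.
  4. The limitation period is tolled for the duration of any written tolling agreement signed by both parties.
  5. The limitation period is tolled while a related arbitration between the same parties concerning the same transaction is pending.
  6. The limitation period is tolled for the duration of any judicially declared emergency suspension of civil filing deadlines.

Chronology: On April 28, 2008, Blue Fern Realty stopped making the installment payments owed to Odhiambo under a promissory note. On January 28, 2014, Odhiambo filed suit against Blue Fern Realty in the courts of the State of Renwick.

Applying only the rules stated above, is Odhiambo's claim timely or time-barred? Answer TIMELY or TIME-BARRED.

TIMELY

The cause of action accrued on April 28, 2008, the date of the act.
The untolled deadline — 6 years after April 28, 2008 — is April 28, 2014.
The January 28, 2014 filing precedes the April 28, 2014 deadline; the claim is timely.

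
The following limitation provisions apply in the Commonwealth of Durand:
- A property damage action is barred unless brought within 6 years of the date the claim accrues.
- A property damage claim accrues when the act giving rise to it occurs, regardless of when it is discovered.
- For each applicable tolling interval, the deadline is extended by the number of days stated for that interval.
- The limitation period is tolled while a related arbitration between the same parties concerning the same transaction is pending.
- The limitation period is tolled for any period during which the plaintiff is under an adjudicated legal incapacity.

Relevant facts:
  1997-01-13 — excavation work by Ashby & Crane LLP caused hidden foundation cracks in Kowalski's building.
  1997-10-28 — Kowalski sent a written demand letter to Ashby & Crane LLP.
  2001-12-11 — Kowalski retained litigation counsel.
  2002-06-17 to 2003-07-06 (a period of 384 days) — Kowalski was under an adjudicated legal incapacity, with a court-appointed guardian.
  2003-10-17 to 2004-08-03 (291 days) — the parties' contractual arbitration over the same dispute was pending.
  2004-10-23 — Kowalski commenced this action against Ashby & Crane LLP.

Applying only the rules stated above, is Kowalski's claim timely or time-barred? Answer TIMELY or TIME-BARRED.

TIMELY

The claim accrued on 1997-01-13, the date of the act.
Adding the 6 years base period to 1997-01-13 gives a deadline of 2003-01-13, before any tolling.
The period was tolled for 384 days by the plaintiff's legal incapacity (2002-06-17 to 2003-07-06), pushing the deadline to 2004-02-01.
The pending related arbitration from 2003-10-17 to 2004-08-03 tolled the period for 291 days, extending the deadline to 2004-11-18.
Nothing else in the chronology tolls or restarts the period.
Kowalski filed on 2004-10-23, before the 2004-11-18 deadline, so the action is timely.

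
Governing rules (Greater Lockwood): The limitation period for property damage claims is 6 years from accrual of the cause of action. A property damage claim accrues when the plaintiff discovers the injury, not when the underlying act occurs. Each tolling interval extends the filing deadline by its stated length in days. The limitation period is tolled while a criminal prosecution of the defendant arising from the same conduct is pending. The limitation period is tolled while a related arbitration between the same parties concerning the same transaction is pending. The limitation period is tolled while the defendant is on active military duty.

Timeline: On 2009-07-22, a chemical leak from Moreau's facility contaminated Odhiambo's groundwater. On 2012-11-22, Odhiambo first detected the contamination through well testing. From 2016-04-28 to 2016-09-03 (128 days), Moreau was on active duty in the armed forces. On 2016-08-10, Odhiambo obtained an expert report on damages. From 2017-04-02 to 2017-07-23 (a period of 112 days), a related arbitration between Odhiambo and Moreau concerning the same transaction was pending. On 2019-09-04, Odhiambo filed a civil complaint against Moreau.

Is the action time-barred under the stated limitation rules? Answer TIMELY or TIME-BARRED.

TIME-BARRED

Accrual is tied to discovery, so the period began on 2012-11-22 rather than on 2009-07-22 when the act occurred.
Adding the 6 years base period to 2012-11-22 gives a deadline of 2018-11-22, before any tolling.
The period was tolled for 128 days by the defendant's active military service (2016-04-28 to 2016-09-03), pushing the deadline to 2019-03-30.
The pending related arbitration from 2017-04-02 to 2017-07-23 tolled the period for 112 days, extending the deadline to 2019-07-20.
Nothing else in the chronology tolls or restarts the period.
Odhiambo filed on 2019-09-04, after the 2019-07-20 deadline, so the action is time-barred.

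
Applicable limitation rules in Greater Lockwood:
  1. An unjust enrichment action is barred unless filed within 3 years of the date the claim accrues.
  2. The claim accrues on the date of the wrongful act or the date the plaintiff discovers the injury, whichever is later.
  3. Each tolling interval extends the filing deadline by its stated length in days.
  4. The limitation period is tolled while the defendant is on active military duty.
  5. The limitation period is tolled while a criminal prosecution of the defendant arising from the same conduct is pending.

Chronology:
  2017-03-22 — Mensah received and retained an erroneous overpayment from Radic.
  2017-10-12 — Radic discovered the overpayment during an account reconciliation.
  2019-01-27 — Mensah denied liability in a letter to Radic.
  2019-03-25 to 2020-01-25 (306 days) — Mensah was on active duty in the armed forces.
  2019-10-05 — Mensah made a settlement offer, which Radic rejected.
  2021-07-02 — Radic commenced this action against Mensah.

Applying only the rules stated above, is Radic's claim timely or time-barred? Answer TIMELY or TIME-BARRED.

TIMELY

Taking the later of the act (2017-03-22) and discovery (2017-10-12), the claim accrued on 2017-10-12.
The untolled deadline — 3 years after 2017-10-12 — is 2020-10-12.
The defendant's active military service from 2019-03-25 to 2020-01-25 tolled the period for 306 days, extending the deadline to 2021-08-14.
The other events in the timeline have no effect on the limitation period under the stated rules.
The 2021-07-02 filing precedes the 2021-08-14 deadline; the claim is timely.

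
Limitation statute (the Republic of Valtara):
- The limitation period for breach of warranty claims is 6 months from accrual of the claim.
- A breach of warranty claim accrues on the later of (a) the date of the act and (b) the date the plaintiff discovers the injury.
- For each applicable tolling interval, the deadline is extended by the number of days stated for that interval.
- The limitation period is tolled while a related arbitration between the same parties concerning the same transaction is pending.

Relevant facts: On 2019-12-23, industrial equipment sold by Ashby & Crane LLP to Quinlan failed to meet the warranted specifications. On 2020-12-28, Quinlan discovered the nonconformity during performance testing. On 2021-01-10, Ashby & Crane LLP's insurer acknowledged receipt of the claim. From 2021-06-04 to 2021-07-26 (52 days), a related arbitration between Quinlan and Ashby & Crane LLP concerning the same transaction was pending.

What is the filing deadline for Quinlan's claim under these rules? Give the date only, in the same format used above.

The claim accrued on 2020-12-28 — the later of the 2019-12-23 act and the 2020-12-28 discovery.
The untolled deadline — 6 months after 2020-12-28 — is 2021-06-28.
The period was tolled for 52 days by the pending related arbitration (2021-06-04 to 2021-07-26), pushing the deadline to 2021-08-19.
The other events in the timeline have no effect on the limitation period under the stated rules.

2021-08-19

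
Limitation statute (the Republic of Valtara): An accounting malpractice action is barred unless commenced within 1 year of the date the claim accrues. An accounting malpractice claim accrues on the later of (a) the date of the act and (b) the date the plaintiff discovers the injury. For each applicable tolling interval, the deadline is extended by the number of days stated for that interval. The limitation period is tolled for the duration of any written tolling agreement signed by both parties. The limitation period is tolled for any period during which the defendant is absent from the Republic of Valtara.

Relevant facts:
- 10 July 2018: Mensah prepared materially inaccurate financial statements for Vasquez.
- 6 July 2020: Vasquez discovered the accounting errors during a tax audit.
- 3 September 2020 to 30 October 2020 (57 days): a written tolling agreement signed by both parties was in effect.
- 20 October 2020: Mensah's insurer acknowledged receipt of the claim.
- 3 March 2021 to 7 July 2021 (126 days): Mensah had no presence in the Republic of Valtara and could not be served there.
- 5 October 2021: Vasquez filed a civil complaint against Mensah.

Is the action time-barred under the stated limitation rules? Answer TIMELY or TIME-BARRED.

TIMELY

The claim accrued on 6 July 2020 — the later of the 10 July 2018 act and the 6 July 2020 discovery.
Adding the 1 year base period to 6 July 2020 gives a deadline of 6 July 2021, before any tolling.
The written tolling agreement from 3 September 2020 to 30 October 2020 tolled the period for 57 days, extending the deadline to 1 September 2021.
The period was tolled for 126 days by the defendant's absence from the jurisdiction (3 March 2021 to 7 July 2021), pushing the deadline to 5 January 2022.
Nothing else in the chronology tolls or restarts the period.
Vasquez filed on 5 October 2021, before the 5 January 2022 deadline, so the action is timely.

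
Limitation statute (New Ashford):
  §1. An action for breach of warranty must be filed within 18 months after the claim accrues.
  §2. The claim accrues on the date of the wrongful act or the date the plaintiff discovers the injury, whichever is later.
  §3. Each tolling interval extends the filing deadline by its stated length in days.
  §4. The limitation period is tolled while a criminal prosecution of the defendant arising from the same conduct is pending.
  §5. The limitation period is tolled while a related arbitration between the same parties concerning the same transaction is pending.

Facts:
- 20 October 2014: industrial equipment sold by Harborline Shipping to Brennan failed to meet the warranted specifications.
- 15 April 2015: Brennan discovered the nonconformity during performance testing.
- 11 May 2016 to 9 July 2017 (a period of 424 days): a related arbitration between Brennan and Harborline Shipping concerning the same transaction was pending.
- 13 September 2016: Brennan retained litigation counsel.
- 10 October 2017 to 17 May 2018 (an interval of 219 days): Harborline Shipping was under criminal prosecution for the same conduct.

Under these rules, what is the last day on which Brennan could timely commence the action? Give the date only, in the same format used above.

Because discovery on 15 April 2015 post-dates the 20 October 2014 act, accrual under the later-of rule falls on 15 April 2015.
18 months from 15 April 2015 is 15 October 2016.
The pending related arbitration from 11 May 2016 to 9 July 2017 tolled the period for 424 days, extending the deadline to 13 December 2017.
Because the pending criminal prosecution ran from 10 October 2017 to 17 May 2018, the deadline is extended by 219 days to 20 July 2018.
The other events in the timeline have no effect on the limitation period under the stated rules.

20 July 2018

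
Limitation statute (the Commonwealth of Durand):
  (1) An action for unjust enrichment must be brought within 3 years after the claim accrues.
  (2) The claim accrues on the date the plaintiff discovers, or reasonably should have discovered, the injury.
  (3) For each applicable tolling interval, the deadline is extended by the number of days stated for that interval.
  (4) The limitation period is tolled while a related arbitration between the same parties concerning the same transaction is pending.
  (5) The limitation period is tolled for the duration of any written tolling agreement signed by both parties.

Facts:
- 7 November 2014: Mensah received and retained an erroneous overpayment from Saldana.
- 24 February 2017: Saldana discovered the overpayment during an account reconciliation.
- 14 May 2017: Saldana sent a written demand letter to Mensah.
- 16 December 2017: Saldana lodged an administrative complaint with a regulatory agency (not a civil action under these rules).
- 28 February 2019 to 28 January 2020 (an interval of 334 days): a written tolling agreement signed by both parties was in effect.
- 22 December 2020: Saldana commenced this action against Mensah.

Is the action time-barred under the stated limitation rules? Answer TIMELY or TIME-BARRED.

TIMELY

The claim did not accrue until Saldana discovered the injury on 24 February 2017; the 7 November 2014 act date does not start the clock under the stated rule.
3 years from 24 February 2017 is 24 February 2020.
Because the written tolling agreement ran from 28 February 2019 to 28 January 2020, the deadline is extended by 334 days to 23 January 2021.
The other events in the timeline have no effect on the limitation period under the stated rules.
Saldana filed on 22 December 2020, before the 23 January 2021 deadline, so the action is timely.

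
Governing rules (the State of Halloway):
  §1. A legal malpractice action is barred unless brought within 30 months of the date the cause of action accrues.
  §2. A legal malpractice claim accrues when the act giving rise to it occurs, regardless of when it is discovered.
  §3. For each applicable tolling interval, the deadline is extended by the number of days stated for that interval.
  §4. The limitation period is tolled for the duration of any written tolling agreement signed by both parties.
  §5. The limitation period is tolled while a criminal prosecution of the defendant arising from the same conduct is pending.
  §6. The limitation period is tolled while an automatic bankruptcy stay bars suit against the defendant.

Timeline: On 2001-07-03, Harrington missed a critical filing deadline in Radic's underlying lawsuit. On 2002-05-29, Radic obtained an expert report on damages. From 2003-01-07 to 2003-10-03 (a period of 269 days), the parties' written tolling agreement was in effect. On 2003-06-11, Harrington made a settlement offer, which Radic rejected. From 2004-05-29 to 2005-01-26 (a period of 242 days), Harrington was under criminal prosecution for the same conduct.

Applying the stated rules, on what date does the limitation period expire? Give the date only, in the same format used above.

2005-05-28

The cause of action accrued on 2001-07-03, the date of the act.
30 months from 2001-07-03 is 2004-01-03.
The period was tolled for 269 days by the written tolling agreement (2003-01-07 to 2003-10-03), pushing the deadline to 2004-09-28.
The pending criminal prosecution from 2004-05-29 to 2005-01-26 tolled the period for 242 days, extending the deadline to 2005-05-28.
Nothing else in the chronology tolls or restarts the period.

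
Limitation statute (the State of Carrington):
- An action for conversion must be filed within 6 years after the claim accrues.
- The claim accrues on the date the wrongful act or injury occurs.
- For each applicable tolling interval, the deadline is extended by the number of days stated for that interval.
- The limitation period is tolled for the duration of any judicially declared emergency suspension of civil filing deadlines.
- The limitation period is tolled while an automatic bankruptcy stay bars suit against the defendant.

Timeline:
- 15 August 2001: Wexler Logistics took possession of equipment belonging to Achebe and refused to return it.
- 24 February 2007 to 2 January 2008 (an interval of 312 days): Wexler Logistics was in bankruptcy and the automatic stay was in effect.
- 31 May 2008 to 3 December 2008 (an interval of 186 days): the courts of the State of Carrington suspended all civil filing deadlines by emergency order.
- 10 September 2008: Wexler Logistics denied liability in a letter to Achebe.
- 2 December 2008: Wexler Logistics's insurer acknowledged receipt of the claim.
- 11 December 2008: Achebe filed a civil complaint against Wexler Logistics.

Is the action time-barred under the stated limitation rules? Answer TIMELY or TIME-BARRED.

TIMELY

The limitation period began to run on 15 August 2001.
The untolled deadline — 6 years after 15 August 2001 — is 15 August 2007.
Because the automatic bankruptcy stay ran from 24 February 2007 to 2 January 2008, the deadline is extended by 312 days to 22 June 2008.
Because the emergency suspension of filing deadlines ran from 31 May 2008 to 3 December 2008, the deadline is extended by 186 days to 25 December 2008.
The other events in the timeline have no effect on the limitation period under the stated rules.
Filing on 11 December 2008 beat the 25 December 2008 deadline — the action is timely.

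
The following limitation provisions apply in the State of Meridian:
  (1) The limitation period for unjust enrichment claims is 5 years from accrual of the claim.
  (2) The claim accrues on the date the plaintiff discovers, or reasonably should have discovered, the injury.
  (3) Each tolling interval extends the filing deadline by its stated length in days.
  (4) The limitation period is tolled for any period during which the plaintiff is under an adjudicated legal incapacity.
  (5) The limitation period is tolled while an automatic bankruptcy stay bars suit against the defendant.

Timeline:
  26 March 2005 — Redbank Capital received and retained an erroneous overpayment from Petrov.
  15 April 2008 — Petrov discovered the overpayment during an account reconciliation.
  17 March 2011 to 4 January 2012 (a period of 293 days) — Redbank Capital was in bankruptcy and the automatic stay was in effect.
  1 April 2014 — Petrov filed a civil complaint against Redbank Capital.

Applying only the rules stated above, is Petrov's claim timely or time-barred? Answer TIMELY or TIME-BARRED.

TIME-BARRED

The claim did not accrue until Petrov discovered the injury on 15 April 2008; the 26 March 2005 act date does not start the clock under the stated rule.
The untolled deadline — 5 years after 15 April 2008 — is 15 April 2013.
The automatic bankruptcy stay from 17 March 2011 to 4 January 2012 tolled the period for 293 days, extending the deadline to 2 February 2014.
The 1 April 2014 filing falls after the 2 February 2014 deadline; the claim is time-barred.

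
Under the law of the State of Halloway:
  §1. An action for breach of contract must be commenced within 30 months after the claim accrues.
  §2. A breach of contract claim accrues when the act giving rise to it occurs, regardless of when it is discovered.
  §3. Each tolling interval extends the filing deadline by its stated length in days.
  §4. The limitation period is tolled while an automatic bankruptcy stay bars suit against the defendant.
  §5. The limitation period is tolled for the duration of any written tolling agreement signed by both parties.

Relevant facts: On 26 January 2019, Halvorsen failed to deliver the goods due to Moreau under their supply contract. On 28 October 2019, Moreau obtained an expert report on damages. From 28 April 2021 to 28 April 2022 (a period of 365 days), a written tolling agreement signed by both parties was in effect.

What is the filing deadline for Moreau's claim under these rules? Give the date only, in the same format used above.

The limitation period began to run on 26 January 2019.
Adding the 30 months base period to 26 January 2019 gives a deadline of 26 July 2021, before any tolling.
Because the written tolling agreement ran from 28 April 2021 to 28 April 2022, the deadline is extended by 365 days to 26 July 2022.
Nothing else in the chronology tolls or restarts the period.

26 July 2022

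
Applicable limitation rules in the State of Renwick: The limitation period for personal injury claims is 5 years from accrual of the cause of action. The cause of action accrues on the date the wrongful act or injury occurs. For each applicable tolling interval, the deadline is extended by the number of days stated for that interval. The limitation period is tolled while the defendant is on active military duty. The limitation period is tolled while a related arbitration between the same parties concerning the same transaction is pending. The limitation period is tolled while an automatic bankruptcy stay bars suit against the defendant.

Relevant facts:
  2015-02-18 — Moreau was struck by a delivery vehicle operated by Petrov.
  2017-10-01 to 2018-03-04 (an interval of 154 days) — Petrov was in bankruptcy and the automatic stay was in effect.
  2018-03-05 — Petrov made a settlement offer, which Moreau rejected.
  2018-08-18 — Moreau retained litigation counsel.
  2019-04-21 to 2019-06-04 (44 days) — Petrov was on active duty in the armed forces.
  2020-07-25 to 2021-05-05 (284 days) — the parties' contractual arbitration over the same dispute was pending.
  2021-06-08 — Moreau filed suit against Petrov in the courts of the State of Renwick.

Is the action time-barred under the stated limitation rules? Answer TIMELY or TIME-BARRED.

The claim accrued on 2015-02-18, when the wrongful act occurred.
Adding the 5 years base period to 2015-02-18 gives a deadline of 2020-02-18, before any tolling.
The automatic bankruptcy stay from 2017-10-01 to 2018-03-04 tolled the period for 154 days, extending the deadline to 2020-07-21.
Because the defendant's active military service ran from 2019-04-21 to 2019-06-04, the deadline is extended by 44 days to 2020-09-03.
Because the pending related arbitration ran from 2020-07-25 to 2021-05-05, the deadline is extended by 284 days to 2021-06-14.
Nothing else in the chronology tolls or restarts the period.
Filing on 2021-06-08 beat the 2021-06-14 deadline — the action is timely.

TIMELY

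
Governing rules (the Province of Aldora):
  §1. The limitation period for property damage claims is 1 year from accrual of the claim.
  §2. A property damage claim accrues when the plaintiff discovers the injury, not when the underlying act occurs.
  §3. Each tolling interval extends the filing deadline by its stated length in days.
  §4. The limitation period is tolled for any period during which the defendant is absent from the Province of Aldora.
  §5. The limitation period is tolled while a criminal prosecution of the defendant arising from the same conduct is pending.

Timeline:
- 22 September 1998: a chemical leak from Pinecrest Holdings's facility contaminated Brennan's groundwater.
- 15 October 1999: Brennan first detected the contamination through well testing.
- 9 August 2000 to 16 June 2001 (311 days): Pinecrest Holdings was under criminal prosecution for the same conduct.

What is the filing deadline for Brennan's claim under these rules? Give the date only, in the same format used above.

22 August 2001

Under the discovery rule, the claim accrued on 15 October 1999, when Brennan discovered the injury — not on the 22 September 1998 date of the underlying act.
1 year from 15 October 1999 is 15 October 2000.
Because the pending criminal prosecution ran from 9 August 2000 to 16 June 2001, the deadline is extended by 311 days to 22 August 2001.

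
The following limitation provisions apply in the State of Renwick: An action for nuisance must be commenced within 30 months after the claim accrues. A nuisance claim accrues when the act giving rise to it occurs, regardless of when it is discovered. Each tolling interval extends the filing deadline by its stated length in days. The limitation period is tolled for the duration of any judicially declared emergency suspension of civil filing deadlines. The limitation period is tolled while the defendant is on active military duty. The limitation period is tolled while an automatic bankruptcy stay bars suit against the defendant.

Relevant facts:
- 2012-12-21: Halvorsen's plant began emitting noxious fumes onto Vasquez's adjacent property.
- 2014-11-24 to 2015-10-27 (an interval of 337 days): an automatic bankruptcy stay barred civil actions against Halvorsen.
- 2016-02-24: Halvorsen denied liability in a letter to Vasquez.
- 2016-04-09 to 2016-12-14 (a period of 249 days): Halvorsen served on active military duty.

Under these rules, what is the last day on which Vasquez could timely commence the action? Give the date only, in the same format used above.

The claim accrued on 2012-12-21, the date of the act.
30 months from 2012-12-21 is 2015-06-21.
Because the automatic bankruptcy stay ran from 2014-11-24 to 2015-10-27, the deadline is extended by 337 days to 2016-05-23.
The defendant's active military service from 2016-04-09 to 2016-12-14 tolled the period for 249 days, extending the deadline to 2017-01-27.
None of the other events listed affects the running of the period under the stated rules.

2017-01-27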